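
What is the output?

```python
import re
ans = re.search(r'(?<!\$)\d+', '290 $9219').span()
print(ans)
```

(0, 3)

The negative lookaround is zero-width — it rules out positions where the adjacent text would match, without consuming anything.
The match spans [0:3] → '290'.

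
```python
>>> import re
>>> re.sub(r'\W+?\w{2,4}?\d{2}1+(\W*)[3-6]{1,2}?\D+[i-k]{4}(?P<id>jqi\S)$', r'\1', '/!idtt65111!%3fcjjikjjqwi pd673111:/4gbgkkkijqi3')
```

'/!idtt65111!%3fcjjikjjqwi:/'

This matches one or more of a non-word character (lazy); then 2 to 4 of a word character (lazy), then exactly 2 of a digit, then one or more of the literal '1'; then zero or more of a non-word character (captured); then 1 to 2 of a character in [3-6] (lazy), then one or more of a non-digit, then exactly 4 of a character in [i-k]; then the literal 'jqi', then a non-whitespace character (captured as 'id'); then anchored at the end.
The replacement refers to a captured group, so each match is rewritten using its own captured text.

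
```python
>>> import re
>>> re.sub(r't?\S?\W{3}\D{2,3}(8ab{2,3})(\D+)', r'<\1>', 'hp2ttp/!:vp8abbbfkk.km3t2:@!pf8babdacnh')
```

'hp2t<8abbb>3t2:@!pf8babdacnh'

Pattern: optionally a literal 't', then optionally a non-whitespace character; then exactly 3 of a non-word character, then 2 to 3 of a non-digit; then the literal '8a', then 2 to 3 of the literal 'b' (captured); then one or more of a non-digit (captured).
Matches: at [4:22] → 'tp/!:vp8abbbfkk.km'.
The replacement refers to a captured group, so each match is rewritten using its own captured text.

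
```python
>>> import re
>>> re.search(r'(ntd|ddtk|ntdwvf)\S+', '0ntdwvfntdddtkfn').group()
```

The match spans [1:16] → 'ntdwvfntdddtkfn'.

'ntdwvfntdddtkfn'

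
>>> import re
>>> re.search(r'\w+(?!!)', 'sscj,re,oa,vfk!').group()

'sscj'

`(?!…)`/`(?<!…)` only lets a position through if the neighbouring text does NOT match; no characters are consumed.
`re.search` tries every starting position until one works.
The match spans [0:4] → 'sscj'.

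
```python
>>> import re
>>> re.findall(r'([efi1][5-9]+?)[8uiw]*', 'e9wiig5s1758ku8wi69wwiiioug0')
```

['e9', '17', 'i6']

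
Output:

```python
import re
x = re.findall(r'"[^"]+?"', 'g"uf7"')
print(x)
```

['"uf7"']

Since nothing is captured, `findall` lists the 1 matched substring directly.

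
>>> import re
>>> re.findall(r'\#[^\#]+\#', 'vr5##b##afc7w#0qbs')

['#b#', '#afc7w#']

Walking the string: at [4:7] → '#b#'; at [7:14] → '#afc7w#'.
Since nothing is captured, `findall` lists the 2 matched substrings directly.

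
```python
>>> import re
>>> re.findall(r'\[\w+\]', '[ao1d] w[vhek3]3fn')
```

['[ao1d]', '[vhek3]']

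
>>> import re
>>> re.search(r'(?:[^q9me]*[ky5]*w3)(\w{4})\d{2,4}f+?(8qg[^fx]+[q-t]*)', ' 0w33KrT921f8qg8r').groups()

The match spans [0:17] → ' 0w33KrT921f8qg8r'.
Captured: group 1 = '3KrT', group 2 = '8qg8r'.

('3KrT', '8qg8r')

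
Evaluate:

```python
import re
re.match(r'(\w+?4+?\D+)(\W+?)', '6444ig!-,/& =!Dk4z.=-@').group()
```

'6444ig!-,/& =!'

Pattern: one or more of a word character (lazy), then one or more of the literal '4' (lazy), then one or more of a non-digit (captured); then one or more of a non-word character (lazy) (captured).
`match` is anchored at position 0; if the pattern doesn't fit there, it returns None.
The match spans [0:14] → '6444ig!-,/& =!'.
Captured: group 1 = '6444ig!-,/& =', group 2 = '!'.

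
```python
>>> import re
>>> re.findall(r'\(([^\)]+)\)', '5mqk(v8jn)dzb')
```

['v8jn']

Walking the string: at [4:10] match '(v8jn)', group 1 = 'v8jn'.
`findall` collects group 1 from the one match (1 total).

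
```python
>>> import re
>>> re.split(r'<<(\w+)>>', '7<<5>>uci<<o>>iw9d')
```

Matches to split on: at [1:6] → '<<5>>'; at [9:14] → '<<o>>'.
The group in the pattern means `split` returns the separators' captures alongside the pieces.

['7', '5', 'uci', 'o', 'iw9d']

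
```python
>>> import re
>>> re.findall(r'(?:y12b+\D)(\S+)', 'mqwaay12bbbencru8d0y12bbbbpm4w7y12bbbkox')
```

['ncru8d0y12bbbbpm4w7y12bbbkox']

The pattern matches the literal 'y12', then one or more of a literal 'b', then a non-digit (non-capturing group); then one or more of a non-whitespace character (captured).
With a single group, `findall` returns only what that group captured — 1 item.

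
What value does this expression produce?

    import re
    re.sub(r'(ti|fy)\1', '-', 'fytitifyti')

'fy-fyti'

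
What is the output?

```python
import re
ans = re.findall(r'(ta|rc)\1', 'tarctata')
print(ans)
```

A backreference is literal: `\1` must see the identical characters the first group matched.
Walking the string: at [4:8] match 'tata', group 1 = 'ta'.
`findall` collects group 1 from the one match (1 total).

['ta']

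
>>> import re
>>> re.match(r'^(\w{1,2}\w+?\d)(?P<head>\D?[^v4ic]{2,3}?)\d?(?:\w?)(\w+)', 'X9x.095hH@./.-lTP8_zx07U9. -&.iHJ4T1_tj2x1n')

None

This matches anchored at the start of the string; then 1 to 2 of a word character, then one or more of a word character (lazy), then a digit (captured); then optionally a non-digit, then 2 to 3 of any character except [v4ic] (lazy) (captured as 'head'); then optionally a digit; then optionally a word character (non-capturing group); then one or more of a word character (captured).
`re.match` won't scan ahead — the pattern has to work from the very first character.
Here position 0 doesn't satisfy it, so the call returns None.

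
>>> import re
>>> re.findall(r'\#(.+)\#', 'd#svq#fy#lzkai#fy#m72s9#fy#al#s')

['svq#fy#lzkai#fy#m72s9#fy#al']

`findall` collects group 1 from the one match (1 total).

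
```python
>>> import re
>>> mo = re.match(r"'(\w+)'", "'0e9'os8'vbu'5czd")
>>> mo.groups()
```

The match spans [0:5] → "'0e9'".
Captured: group 1 = '0e9'.

('0e9',)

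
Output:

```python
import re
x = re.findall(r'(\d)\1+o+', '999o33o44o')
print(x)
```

['9', '3', '4']

`\1` has to match the exact text group 1 already captured.
`findall` collects group 1 from each match (3 total).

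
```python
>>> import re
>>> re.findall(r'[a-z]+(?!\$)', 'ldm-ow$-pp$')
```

A negative assertion filters positions out without eating any characters.
Scanning left to right: at [0:3] → 'ldm'; at [4:5] → 'o'; at [8:9] → 'p'.
`findall` yields the raw match text (3 of them) because the pattern has no groups.

['ldm', 'o', 'p']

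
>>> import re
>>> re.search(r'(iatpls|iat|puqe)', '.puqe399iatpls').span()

`re.search` scans for the first position where the pattern succeeds.
The match spans [1:5] → 'puqe'.
Captured: group 1 = 'puqe'.

(1, 5)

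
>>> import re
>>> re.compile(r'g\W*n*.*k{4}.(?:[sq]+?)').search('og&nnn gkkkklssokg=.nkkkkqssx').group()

A `+?`/`*?`/`{m,n}?` starts at its minimum and grows only as far as needed for what follows to match.
The match spans [1:27] → 'g&nnn gkkkklssokg=.nkkkkqs'.

'g&nnn gkkkklssokg=.nkkkkqs'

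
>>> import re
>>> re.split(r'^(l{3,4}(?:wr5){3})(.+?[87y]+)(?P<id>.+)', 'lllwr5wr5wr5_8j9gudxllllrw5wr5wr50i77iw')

Pattern: anchored at the start of the string; then 3 to 4 of the literal 'l', then the literal 'wr5' repeated 3 times (captured); then one or more of any character (lazy), then one or more of one of [87y] (captured); then one or more of any character (captured as 'id').
`re.split` interleaves the captured-group text with the surrounding fragments.

['', 'lllwr5wr5wr5', '_8', 'j9gudxllllrw5wr5wr50i77iw', '']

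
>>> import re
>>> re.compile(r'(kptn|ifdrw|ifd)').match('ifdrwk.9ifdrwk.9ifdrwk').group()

The regex engine tests alternatives in the order written; an earlier branch that matches wins even if a later one would match more.
With `match`, the pattern is implicitly anchored at the beginning.
The match spans [0:5] → 'ifdrw'.
Captured: group 1 = 'ifdrw'.

'ifdrw'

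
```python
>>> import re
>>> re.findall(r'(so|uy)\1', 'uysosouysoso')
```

After group 1 captures some text, `\1` only succeeds where that same text appears again.
Scanning left to right: at [2:6] match 'soso', group 1 = 'so'; at [8:12] match 'soso', group 1 = 'so'.
One capturing group, so `findall` returns just the captured substring from each match — 2 in all.

['so', 'so']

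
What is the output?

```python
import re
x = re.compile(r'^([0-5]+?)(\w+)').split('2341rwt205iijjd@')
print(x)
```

['', '2', '341rwt205iijjd', '@']

This matches anchored at the start of the string; then one or more of a character in [0-5] (lazy) (captured); then one or more of a word character (captured).
A non-greedy quantifier consumes as few characters as it can — just enough that the remainder of the pattern still matches from where it stops; whatever follows it matches normally.
Matches to split on: at [0:15] → '2341rwt205iijjd'.
The group in the pattern means `split` returns the separators' captures alongside the pieces.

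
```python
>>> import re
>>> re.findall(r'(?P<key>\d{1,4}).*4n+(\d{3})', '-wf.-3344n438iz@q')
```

[('334', '438')]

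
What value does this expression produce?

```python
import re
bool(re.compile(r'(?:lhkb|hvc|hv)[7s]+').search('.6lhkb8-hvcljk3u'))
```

False

`search` walks the string left to right and returns the first match it finds.
Here the pattern never matches, so the call returns None, and `bool(None)` is False.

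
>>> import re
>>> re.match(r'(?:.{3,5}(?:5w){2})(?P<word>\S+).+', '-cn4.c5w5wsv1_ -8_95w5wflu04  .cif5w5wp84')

None

The pattern matches 3 to 5 of any character, then the literal '5w' repeated 2 times (non-capturing group); then one or more of a non-whitespace character (captured as 'word'); then one or more of any character.
With `match`, the pattern is implicitly anchored at the beginning.
Here the string doesn't start with a match, so the call returns None.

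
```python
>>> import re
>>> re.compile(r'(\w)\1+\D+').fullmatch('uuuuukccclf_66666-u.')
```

None

After group 1 captures some text, `\1` only succeeds where that same text appears again.
`fullmatch` succeeds only if the pattern covers the string from start to end.
Here there's no way to consume every character, so the call returns None.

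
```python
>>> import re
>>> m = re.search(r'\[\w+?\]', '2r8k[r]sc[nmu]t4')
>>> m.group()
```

The match spans [4:7] → '[r]'.

'[r]'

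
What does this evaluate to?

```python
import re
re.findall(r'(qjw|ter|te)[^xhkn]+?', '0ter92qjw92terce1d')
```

['ter', 'qjw', 'ter']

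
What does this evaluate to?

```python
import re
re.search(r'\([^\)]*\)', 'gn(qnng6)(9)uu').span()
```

`re.search` scans for the first position where the pattern succeeds.
The match spans [2:9] → '(qnng6)'.

(2, 9)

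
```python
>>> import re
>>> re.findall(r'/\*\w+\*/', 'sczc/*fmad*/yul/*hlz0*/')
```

['/*fmad*/', '/*hlz0*/']

Scanning left to right: at [4:12] → '/*fmad*/'; at [15:23] → '/*hlz0*/'.
No capturing groups, so `findall` returns the 2 full match strings.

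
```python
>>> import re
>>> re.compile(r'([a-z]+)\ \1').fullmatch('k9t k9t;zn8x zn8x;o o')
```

None

`re.fullmatch` requires the pattern to consume the entire string.
Here there's no way to consume every character, so the call returns None.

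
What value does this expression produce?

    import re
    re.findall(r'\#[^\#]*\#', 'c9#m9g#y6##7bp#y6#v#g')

['#m9g#', '##', '#y6#']

Scanning left to right: at [2:7] → '#m9g#'; at [9:11] → '##'; at [14:18] → '#y6#'.
`findall` yields the raw match text (3 of them) because the pattern has no groups.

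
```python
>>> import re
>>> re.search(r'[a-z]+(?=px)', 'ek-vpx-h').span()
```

(3, 4)

Because the assertion is zero-width, the text it checks is not consumed and won't appear in the result.
Unlike `match`, `search` isn't anchored — it looks for the pattern anywhere in the string.
The match spans [3:4] → 'v'.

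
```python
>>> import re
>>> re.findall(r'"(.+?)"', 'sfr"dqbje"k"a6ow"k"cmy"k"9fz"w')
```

A non-greedy quantifier consumes as few characters as it can — just enough that the remainder of the pattern still matches from where it stops; whatever follows it matches normally.
Walking the string: at [3:10] match '"dqbje"', group 1 = 'dqbje'; at [11:17] match '"a6ow"', group 1 = 'a6ow'; at [18:23] match '"cmy"', group 1 = 'cmy'; at [24:29] match '"9fz"', group 1 = '9fz'.
`findall` collects group 1 from each match (4 total).

['dqbje', 'a6ow', 'cmy', '9fz']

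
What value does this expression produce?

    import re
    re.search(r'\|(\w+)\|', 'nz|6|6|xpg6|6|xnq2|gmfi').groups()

('6',)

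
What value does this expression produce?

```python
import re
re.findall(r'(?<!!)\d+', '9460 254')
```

The negative lookaround is zero-width — it rules out positions where the adjacent text would match, without consuming anything.
Scanning left to right: at [0:4] → '9460'; at [5:8] → '254'.
No capturing groups, so `findall` returns the 2 full match strings.

['9460', '254']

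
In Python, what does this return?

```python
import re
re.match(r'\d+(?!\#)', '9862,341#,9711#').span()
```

(0, 4)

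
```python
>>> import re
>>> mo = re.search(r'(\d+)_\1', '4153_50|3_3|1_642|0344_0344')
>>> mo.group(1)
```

'3'

A backreference is literal: `\1` must see the identical characters the first group matched.
`re.search` tries every starting position until one works.
The match spans [8:11] → '3_3'.
Captured: group 1 = '3'.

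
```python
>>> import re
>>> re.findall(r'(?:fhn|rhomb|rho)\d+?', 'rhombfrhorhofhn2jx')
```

With no groups in the pattern, `findall` gives back each whole match — 1 here.

['fhn2']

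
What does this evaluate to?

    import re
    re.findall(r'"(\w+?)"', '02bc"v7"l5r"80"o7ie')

['v7', '80']

Walking the string: at [4:8] match '"v7"', group 1 = 'v7'; at [11:15] match '"80"', group 1 = '80'.
With a single group, `findall` returns only what that group captured — 2 items.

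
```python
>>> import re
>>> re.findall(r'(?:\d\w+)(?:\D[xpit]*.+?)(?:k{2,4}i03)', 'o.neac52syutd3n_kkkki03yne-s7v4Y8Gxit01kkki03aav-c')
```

['52syutd3n_kkkki03yne-s7v4Y8Gxit01kkki03']

This matches a digit, then one or more of a word character (non-capturing group); then a non-digit, then zero or more of one of [xpit], then one or more of any character (lazy) (non-capturing group); then 2 to 4 of the literal 'k', then the literal 'i03' (non-capturing group).
Matches: at [6:45] → '52syutd3n_kkkki03yne-s7v4Y8Gxit01kkki03'.
With no groups in the pattern, `findall` gives back each whole match — 1 here.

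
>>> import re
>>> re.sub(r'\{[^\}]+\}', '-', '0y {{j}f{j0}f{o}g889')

'0y -f-f-g889'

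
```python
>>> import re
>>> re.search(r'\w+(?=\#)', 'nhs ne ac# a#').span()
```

(7, 9)

The `(?=…)`/`(?<=…)` assertion just peeks at neighbouring text; it doesn't advance the match position.
The match spans [7:9] → 'ac'.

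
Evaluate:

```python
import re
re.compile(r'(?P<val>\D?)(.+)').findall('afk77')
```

[('a', 'fk77')]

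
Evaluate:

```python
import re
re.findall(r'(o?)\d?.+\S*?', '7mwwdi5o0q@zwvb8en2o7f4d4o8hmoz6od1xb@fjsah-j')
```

Pattern: optionally a literal 'o' (captured); then optionally a digit, then one or more of any character, then zero or more of a non-whitespace character (lazy).
Matches: at [0:45] match '7mwwdi5o0q@zwvb8en2o7f4d4o8hmoz6od1xb@fjsah-j', group 1 = ''.
With a single group, `findall` returns only what that group captured — 1 item.

['']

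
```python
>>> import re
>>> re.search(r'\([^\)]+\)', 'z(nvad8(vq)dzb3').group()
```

'(nvad8(vq)'

The match spans [1:11] → '(nvad8(vq)'.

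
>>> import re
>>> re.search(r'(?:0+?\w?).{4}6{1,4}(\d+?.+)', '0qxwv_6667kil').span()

The match spans [0:13] → '0qxwv_6667kil'.

(0, 13)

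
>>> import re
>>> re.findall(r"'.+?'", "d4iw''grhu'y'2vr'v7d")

["''grhu'", "'2vr'"]

Walking the string: at [4:11] → "''grhu'"; at [12:17] → "'2vr'".
`findall` yields the raw match text (2 of them) because the pattern has no groups.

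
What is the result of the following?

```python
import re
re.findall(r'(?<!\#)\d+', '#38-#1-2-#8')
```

['8', '2']

`(?!…)`/`(?<!…)` only lets a position through if the neighbouring text does NOT match; no characters are consumed.
Since nothing is captured, `findall` lists the 2 matched substrings directly.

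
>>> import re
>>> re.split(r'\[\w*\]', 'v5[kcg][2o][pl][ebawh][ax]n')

Matches to split on: at [2:7] → '[kcg]'; at [7:11] → '[2o]'; at [11:15] → '[pl]'; at [15:22] → '[ebawh]'; at [22:26] → '[ax]'.
Each match becomes a cut point; 6 segments remain.

['v5', '', '', '', '', 'n']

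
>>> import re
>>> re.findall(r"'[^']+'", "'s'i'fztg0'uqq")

Scanning left to right: at [0:3] → "'s'"; at [4:11] → "'fztg0'".
`findall` yields the raw match text (2 of them) because the pattern has no groups.

["'s'", "'fztg0'"]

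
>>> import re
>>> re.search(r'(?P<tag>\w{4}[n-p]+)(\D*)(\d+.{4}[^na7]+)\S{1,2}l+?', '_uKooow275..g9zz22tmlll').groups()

('_uKooo', 'w', '275..g9zz22tml')

The pattern matches exactly 4 of a word character, then one or more of a character in [n-p] (captured as 'tag'); then zero or more of a non-digit (captured); then one or more of a digit, then exactly 4 of any character, then one or more of any character except [na7] (captured); then 1 to 2 of a non-whitespace character, then one or more of the literal 'l' (lazy).
Unlike `match`, `search` isn't anchored — it looks for the pattern anywhere in the string.
The match spans [0:23] → '_uKooow275..g9zz22tmlll'.
Captured: group 1 = '_uKooo', group 2 = 'w', group 3 = '275..g9zz22tml'.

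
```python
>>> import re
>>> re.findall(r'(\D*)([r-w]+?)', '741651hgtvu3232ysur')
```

Multiple groups make `findall` return tuples — one 2-tuple for each match.

[('hgtv', 'u'), ('ysu', 'r')]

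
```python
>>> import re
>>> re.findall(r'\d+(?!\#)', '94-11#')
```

`(?!…)`/`(?<!…)` only lets a position through if the neighbouring text does NOT match; no characters are consumed.
No capturing groups, so `findall` returns the 2 full match strings.

['94', '1']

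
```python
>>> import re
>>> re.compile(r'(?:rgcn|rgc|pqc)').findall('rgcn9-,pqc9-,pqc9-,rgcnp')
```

['rgcn', 'pqc', 'pqc', 'rgcn']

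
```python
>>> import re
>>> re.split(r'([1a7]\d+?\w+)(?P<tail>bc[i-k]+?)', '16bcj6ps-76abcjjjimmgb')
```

['16bcj6ps-', '76a', 'bcj', 'jjimmgb']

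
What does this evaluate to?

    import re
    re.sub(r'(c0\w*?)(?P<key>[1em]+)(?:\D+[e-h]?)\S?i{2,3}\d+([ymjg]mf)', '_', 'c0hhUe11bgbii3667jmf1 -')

Pattern: the literal 'c0', then zero or more of a word character (lazy) (captured); then one or more of one of [1em] (captured as 'key'); then one or more of a non-digit, then optionally a character in [e-h] (non-capturing group); then optionally a non-whitespace character, then 2 to 3 of a literal 'i', then one or more of a digit; then one of [ymjg], then the literal 'mf' (captured).
Matches: at [0:20] → 'c0hhUe11bgbii3667jmf'.
Each match is replaced by '_'.

'_1 -'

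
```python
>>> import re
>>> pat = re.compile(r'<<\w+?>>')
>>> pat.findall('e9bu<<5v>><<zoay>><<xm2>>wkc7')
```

Scanning left to right: at [4:10] → '<<5v>>'; at [10:18] → '<<zoay>>'; at [18:25] → '<<xm2>>'.
`findall` yields the raw match text (3 of them) because the pattern has no groups.

['<<5v>>', '<<zoay>>', '<<xm2>>']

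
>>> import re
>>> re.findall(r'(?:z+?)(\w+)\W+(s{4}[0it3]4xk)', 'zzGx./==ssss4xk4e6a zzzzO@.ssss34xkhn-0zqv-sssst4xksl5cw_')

With the lazy modifier that quantifier settles for the fewest repetitions that let the rest of the pattern succeed (the atoms after it are unaffected and can still be greedy).
With 2 capturing groups, `findall` returns a 2-tuple per match.

[('zzzO', 'ssss34xk'), ('qv', 'sssst4xk')]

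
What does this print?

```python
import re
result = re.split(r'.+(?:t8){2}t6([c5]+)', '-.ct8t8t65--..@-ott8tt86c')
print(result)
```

Because the pattern has a capturing group, `split` also inserts each captured text between the pieces.

['', '5', '--..@-ott8tt86c']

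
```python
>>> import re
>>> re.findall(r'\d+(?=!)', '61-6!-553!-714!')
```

['6', '553', '714']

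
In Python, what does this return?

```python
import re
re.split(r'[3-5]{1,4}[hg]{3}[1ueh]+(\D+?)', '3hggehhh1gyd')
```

This matches 1 to 4 of a character in [3-5], then exactly 3 of one of [hg]; then one or more of one of [1ueh]; then one or more of a non-digit (lazy) (captured).
A `+?`/`*?`/`{m,n}?` starts at its minimum and grows only as far as needed for what follows to match.
Matches to split on: at [0:10] → '3hggehhh1g'.
`re.split` interleaves the captured-group text with the surrounding fragments.

['', 'g', 'yd']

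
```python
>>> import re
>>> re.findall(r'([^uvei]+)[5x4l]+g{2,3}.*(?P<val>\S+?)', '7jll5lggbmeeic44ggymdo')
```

[('7jll5', 'o')]

Pattern: one or more of any character except [uvei] (captured); then one or more of one of [5x4l], then 2 to 3 of the literal 'g', then zero or more of any character; then one or more of a non-whitespace character (lazy) (captured as 'val').
Walking the string: at [0:22] match '7jll5lggbmeeic44ggymdo', groups = ('7jll5', 'o').
Multiple groups make `findall` return tuples — one 2-tuple for the one match.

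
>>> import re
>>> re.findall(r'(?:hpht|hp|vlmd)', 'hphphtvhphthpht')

`|` is ordered: at each position the engine commits to the first alternative that works.
Walking the string: at [0:2] → 'hp'; at [2:6] → 'hpht'; at [7:11] → 'hpht'; at [11:15] → 'hpht'.
Since nothing is captured, `findall` lists the 4 matched substrings directly.

['hp', 'hpht', 'hpht', 'hpht']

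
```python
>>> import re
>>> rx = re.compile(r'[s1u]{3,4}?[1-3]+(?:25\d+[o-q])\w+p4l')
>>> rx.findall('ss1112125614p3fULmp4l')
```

['ss1112125614p3fULmp4l']

The pattern matches 3 to 4 of one of [s1u] (lazy), then one or more of a character in [1-3]; then the literal '25', then one or more of a digit, then a character in [o-q] (non-capturing group); then one or more of a word character, then the literal 'p4l'.
Matches: at [0:21] → 'ss1112125614p3fULmp4l'.
With no groups in the pattern, `findall` gives back each whole match — 1 here.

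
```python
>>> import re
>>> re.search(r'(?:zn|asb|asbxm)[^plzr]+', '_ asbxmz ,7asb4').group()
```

'asbxm'

`re.search` scans for the first position where the pattern succeeds.
The match spans [2:7] → 'asbxm'.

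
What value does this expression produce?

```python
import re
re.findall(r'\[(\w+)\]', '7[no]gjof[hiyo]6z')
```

['no', 'hiyo']

Scanning left to right: at [1:5] match '[no]', group 1 = 'no'; at [9:15] match '[hiyo]', group 1 = 'hiyo'.
Because there's exactly one group, `findall` drops the full match and keeps group 1 from each hit.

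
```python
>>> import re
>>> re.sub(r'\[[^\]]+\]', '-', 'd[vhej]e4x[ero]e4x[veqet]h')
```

Matches: at [1:7] → '[vhej]'; at [10:15] → '[ero]'; at [18:25] → '[veqet]'.
`sub` substitutes '-' at each match site.

'd-e4x-e4x-h'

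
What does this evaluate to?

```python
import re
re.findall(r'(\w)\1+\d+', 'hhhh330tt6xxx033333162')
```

After group 1 captures some text, `\1` only succeeds where that same text appears again.
Scanning left to right: at [0:7] match 'hhhh330', group 1 = 'h'; at [7:10] match 'tt6', group 1 = 't'; at [10:22] match 'xxx033333162', group 1 = 'x'.
With a single group, `findall` returns only what that group captured — 3 items.

['h', 't', 'x']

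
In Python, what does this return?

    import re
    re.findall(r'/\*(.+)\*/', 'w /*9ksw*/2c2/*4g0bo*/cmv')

['9ksw*/2c2/*4g0bo']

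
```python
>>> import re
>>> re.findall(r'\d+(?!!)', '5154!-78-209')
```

['515', '78', '209']

The negative lookaround is zero-width — it rules out positions where the adjacent text would match, without consuming anything.
Scanning left to right: at [0:3] → '515'; at [6:8] → '78'; at [9:12] → '209'.
With no groups in the pattern, `findall` gives back each whole match — 3 here.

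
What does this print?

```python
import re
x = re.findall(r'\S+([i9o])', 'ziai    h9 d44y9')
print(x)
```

['i', '9', '9']

The pattern matches one or more of a non-whitespace character; then one of [i9o] (captured).
Matches: at [0:4] match 'ziai', group 1 = 'i'; at [8:10] match 'h9', group 1 = '9'; at [11:16] match 'd44y9', group 1 = '9'.
`findall` collects group 1 from each match (3 total).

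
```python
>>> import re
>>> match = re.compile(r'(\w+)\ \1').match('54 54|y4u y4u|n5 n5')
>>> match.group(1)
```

'54'

After group 1 captures some text, `\1` only succeeds where that same text appears again.
`match` is anchored at position 0; if the pattern doesn't fit there, it returns None.
The match spans [0:5] → '54 54'.
Captured: group 1 = '54'.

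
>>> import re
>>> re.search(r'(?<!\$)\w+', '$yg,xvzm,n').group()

`(?!…)`/`(?<!…)` only lets a position through if the neighbouring text does NOT match; no characters are consumed.
Unlike `match`, `search` isn't anchored — it looks for the pattern anywhere in the string.
The match spans [2:3] → 'g'.

'g'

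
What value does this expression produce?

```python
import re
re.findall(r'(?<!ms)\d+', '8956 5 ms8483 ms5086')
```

['8956', '5', '483', '086']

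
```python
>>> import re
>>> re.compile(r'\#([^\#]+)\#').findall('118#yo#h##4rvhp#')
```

['yo', '4rvhp']

One capturing group, so `findall` returns just the captured substring from each match — 2 in all.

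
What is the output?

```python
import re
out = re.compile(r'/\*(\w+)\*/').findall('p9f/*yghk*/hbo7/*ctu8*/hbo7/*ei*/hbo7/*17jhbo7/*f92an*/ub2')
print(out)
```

['yghk', 'ctu8', 'ei', 'f92an']

Matches: at [3:11] match '/*yghk*/', group 1 = 'yghk'; at [15:23] match '/*ctu8*/', group 1 = 'ctu8'; at [27:33] match '/*ei*/', group 1 = 'ei'; at [46:55] match '/*f92an*/', group 1 = 'f92an'.
One capturing group, so `findall` returns just the captured substring from each match — 4 in all.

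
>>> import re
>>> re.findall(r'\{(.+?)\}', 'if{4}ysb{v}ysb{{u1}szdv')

A non-greedy quantifier consumes as few characters as it can — just enough that the remainder of the pattern still matches from where it stops; whatever follows it matches normally.
Matches: at [2:5] match '{4}', group 1 = '4'; at [8:11] match '{v}', group 1 = 'v'; at [14:19] match '{{u1}', group 1 = '{u1'.
With a single group, `findall` returns only what that group captured — 3 items.

['4', 'v', '{u1']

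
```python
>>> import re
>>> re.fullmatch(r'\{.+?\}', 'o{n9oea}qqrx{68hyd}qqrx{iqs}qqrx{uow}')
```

`re.fullmatch` requires the pattern to consume the entire string.
Here the pattern can't cover the whole string, so the call returns None.

None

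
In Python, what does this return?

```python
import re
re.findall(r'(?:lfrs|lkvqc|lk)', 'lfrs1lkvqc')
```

The regex engine tests alternatives in the order written; an earlier branch that matches wins even if a later one would match more.
With no groups in the pattern, `findall` gives back each whole match — 2 here.

['lfrs', 'lkvqc']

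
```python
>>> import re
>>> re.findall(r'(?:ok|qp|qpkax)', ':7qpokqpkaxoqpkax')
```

`|` is ordered: at each position the engine commits to the first alternative that works.
Scanning left to right: at [2:4] → 'qp'; at [4:6] → 'ok'; at [6:8] → 'qp'; at [12:14] → 'qp'.
No capturing groups, so `findall` returns the 4 full match strings.

['qp', 'ok', 'qp', 'qp']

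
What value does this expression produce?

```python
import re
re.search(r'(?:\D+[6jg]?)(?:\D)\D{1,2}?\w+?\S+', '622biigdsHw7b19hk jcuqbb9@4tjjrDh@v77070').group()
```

The pattern matches one or more of a non-digit, then optionally one of [6jg] (non-capturing group); then a non-digit (non-capturing group); then 1 to 2 of a non-digit (lazy), then one or more of a word character (lazy); then one or more of a non-whitespace character.
Unlike `match`, `search` isn't anchored — it looks for the pattern anywhere in the string.
The match spans [3:17] → 'biigdsHw7b19hk'.

'biigdsHw7b19hk'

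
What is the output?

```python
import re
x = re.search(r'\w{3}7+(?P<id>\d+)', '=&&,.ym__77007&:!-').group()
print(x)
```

m__77007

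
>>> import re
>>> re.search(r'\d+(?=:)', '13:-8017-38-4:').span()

Because the assertion is zero-width, the text it checks is not consumed and won't appear in the result.
The match spans [0:2] → '13'.

(0, 2)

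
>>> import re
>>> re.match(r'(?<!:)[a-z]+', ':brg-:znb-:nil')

None

With `match`, the pattern is implicitly anchored at the beginning.
Here position 0 doesn't satisfy it, so the call returns None.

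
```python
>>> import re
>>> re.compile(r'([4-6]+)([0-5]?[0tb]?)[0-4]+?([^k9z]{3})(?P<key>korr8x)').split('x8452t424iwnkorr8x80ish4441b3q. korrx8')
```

['x8', '45', '2t', 'iwn', 'korr8x', '80ish4441b3q. korrx8']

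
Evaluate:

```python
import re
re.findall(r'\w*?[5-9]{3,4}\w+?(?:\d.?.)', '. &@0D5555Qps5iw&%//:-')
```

['0D5555Qps5iw']

The pattern matches zero or more of a word character (lazy), then 3 to 4 of a character in [5-9], then one or more of a word character (lazy); then a digit, then optionally any character, then any character (non-capturing group).
Scanning left to right: at [4:16] → '0D5555Qps5iw'.
With no groups in the pattern, `findall` gives back each whole match — 1 here.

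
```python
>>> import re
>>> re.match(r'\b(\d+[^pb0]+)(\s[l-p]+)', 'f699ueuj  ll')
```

None

The pattern matches a word boundary (`\b`, zero-width); then one or more of a digit, then one or more of any character except [pb0] (captured); then whitespace, then one or more of a character in [l-p] (captured).
`re.match` won't scan ahead — the pattern has to work from the very first character.
Here the pattern fails at index 0, so the call returns None.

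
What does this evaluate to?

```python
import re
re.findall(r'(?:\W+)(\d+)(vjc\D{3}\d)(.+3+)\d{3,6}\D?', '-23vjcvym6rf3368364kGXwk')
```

Pattern: one or more of a non-word character (non-capturing group); then one or more of a digit (captured); then the literal 'vjc', then exactly 3 of a non-digit, then a digit (captured); then one or more of any character, then one or more of a literal '3' (captured); then 3 to 6 of a digit, then optionally a non-digit.
3 groups means the one result is a tuple of 3 captured strings — 1 here.

[('23', 'vjcvym6', 'rf33')]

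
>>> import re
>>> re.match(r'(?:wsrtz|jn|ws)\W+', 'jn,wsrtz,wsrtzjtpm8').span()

(0, 3)

`re.match` only tries the pattern at the start of the string.
The match spans [0:3] → 'jn,'.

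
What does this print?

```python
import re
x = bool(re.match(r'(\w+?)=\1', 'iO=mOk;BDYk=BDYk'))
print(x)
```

False

`\1` has to match the exact text group 1 already captured.
`match` is anchored at position 0; if the pattern doesn't fit there, it returns None.
Here the string doesn't start with a match, so the call returns None, and `bool(None)` is False.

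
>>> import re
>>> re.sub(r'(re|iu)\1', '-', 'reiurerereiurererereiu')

'reiu-reiu--iu'

`\1` is not a pattern — it's the concrete string captured by group 1, re-applied verbatim.
`sub` substitutes '-' at each match site.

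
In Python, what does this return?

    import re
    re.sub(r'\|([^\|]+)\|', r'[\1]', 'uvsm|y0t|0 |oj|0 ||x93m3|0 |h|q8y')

'uvsm[y0t]0 [oj]0 |[x93m3]0 [h]q8y'

`\1` in the replacement pulls in group 1's text for each match.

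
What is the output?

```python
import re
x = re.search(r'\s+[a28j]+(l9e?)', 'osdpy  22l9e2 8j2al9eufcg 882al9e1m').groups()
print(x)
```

('l9e',)

This matches one or more of whitespace; then one or more of one of [a28j]; then the literal 'l9', then optionally the literal 'e' (captured).
`re.search` scans for the first position where the pattern succeeds.
The match spans [5:12] → '  22l9e'.
Captured: group 1 = 'l9e'.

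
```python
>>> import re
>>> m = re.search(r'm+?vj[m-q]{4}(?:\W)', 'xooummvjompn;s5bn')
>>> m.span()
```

(4, 13)

This matches one or more of the literal 'm' (lazy), then the literal 'vj', then exactly 4 of a character in [m-q]; then a non-word character (non-capturing group).
`re.search` tries every starting position until one works.
The match spans [4:13] → 'mmvjompn;'.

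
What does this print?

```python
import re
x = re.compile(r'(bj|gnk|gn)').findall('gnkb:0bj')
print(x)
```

['gnk', 'bj']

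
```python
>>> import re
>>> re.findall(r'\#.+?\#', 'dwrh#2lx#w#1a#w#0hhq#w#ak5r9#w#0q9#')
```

['#2lx#', '#1a#', '#0hhq#', '#ak5r9#', '#0q9#']

Because the quantifier is non-greedy, it stops expanding at the earliest point where the rest of the pattern can succeed.
Matches: at [4:9] → '#2lx#'; at [10:14] → '#1a#'; at [15:21] → '#0hhq#'; at [22:29] → '#ak5r9#'; at [30:35] → '#0q9#'.
Since nothing is captured, `findall` lists the 5 matched substrings directly.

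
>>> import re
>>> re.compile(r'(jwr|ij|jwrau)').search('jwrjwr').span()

(0, 3)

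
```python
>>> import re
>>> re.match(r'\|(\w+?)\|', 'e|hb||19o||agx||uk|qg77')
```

None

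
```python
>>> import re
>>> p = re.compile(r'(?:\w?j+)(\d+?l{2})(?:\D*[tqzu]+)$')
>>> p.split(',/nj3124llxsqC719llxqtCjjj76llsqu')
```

This matches optionally a word character, then one or more of the literal 'j' (non-capturing group); then one or more of a digit (lazy), then exactly 2 of the literal 'l' (captured); then zero or more of a non-digit, then one or more of one of [tqzu] (non-capturing group); then anchored at the end.
Matches to split on: at [22:33] → 'Cjjj76llsqu'.
The group in the pattern means `split` returns the separators' captures alongside the pieces.

[',/nj3124llxsqC719llxqt', '76ll', '']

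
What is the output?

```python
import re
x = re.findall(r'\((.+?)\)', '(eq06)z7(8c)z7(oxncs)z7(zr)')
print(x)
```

Because there's exactly one group, `findall` drops the full match and keeps group 1 from each hit.

['eq06', '8c', 'oxncs', 'zr']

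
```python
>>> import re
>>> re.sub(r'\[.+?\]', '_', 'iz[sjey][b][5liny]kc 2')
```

Lazy quantifiers expand one character at a time until the remainder of the pattern can match.
Matches: at [2:8] → '[sjey]'; at [8:11] → '[b]'; at [11:18] → '[5liny]'.
`sub` substitutes '_' at each match site.

'iz___kc 2'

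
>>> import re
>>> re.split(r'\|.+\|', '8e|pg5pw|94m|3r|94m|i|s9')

['8e', 's9']

`split` removes every match and returns the 2 fragments in between.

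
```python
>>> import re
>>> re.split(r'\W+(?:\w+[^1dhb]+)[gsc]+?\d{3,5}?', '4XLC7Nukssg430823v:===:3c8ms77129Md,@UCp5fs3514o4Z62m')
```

This matches one or more of a non-word character; then one or more of a word character, then one or more of any character except [1dhb] (non-capturing group); then one or more of one of [gsc] (lazy); then 3 to 5 of a digit (lazy).
A non-greedy quantifier consumes as few characters as it can — just enough that the remainder of the pattern still matches from where it stops; whatever follows it matches normally.
Matches to split on: at [18:46] → ':===:3c8ms77129Md,@UCp5fs351'.
Splitting on the pattern gives 2 pieces.

['4XLC7Nukssg430823v', '4o4Z62m']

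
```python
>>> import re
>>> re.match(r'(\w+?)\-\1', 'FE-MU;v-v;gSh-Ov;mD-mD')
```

None

With `match`, the pattern is implicitly anchored at the beginning.
Here the string doesn't start with a match, so the call returns None.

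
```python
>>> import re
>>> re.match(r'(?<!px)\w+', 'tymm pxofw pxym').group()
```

'tymm'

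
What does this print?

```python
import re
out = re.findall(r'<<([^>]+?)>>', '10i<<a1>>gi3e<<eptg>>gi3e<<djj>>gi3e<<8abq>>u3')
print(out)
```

['a1', 'eptg', 'djj', '8abq']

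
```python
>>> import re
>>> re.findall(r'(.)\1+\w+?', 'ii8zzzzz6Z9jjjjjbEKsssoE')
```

['i', 'z', 'j', 's']

`\1` has to match the exact text group 1 already captured.
Matches: at [0:3] match 'ii8', group 1 = 'i'; at [3:9] match 'zzzzz6', group 1 = 'z'; at [11:17] match 'jjjjjb', group 1 = 'j'; at [19:23] match 'ssso', group 1 = 's'.
`findall` collects group 1 from each match (4 total).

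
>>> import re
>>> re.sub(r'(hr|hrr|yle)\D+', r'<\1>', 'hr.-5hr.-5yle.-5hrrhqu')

The regex engine tests alternatives in the order written; an earlier branch that matches wins even if a later one would match more.
Matches: at [0:4] → 'hr.-'; at [5:9] → 'hr.-'; at [10:15] → 'yle.-'; at [16:22] → 'hrrhqu'.
`\1` in the replacement pulls in group 1's text for each match.

'<hr>5<hr>5<yle>5<hr>'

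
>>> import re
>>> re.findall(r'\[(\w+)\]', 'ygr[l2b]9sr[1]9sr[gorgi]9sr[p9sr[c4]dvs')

['l2b', '1', 'gorgi', 'c4']

Scanning left to right: at [3:8] match '[l2b]', group 1 = 'l2b'; at [11:14] match '[1]', group 1 = '1'; at [17:24] match '[gorgi]', group 1 = 'gorgi'; at [32:36] match '[c4]', group 1 = 'c4'.
`findall` collects group 1 from each match (4 total).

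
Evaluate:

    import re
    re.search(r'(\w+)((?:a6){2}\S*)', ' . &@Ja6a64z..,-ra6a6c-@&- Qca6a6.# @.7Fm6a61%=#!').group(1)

The pattern matches one or more of a word character (captured); then the literal 'a6' repeated 2 times, then zero or more of a non-whitespace character (captured).
`re.search` scans for the first position where the pattern succeeds.
The match spans [5:26] → 'Ja6a64z..,-ra6a6c-@&-'.
Captured: group 1 = 'J', group 2 = 'a6a64z..,-ra6a6c-@&-'.

'J'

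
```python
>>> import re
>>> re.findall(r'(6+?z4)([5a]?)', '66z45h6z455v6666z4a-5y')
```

[('66z4', '5'), ('6z4', '5'), ('6666z4', 'a')]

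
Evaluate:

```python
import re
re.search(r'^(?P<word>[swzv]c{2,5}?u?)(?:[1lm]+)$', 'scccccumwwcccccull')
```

This matches anchored at the start of the string; then one of [swzv], then 2 to 5 of a literal 'c' (lazy), then optionally the literal 'u' (captured as 'word'); then one or more of one of [1lm] (non-capturing group); then anchored at the end.
Here the pattern never matches, so the call returns None.

None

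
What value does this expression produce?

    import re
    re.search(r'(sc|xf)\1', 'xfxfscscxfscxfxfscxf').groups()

('xf',)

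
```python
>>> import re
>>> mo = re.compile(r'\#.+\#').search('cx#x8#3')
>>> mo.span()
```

(2, 6)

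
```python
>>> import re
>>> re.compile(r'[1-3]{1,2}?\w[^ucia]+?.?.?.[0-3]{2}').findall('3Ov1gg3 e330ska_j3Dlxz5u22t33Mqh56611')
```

['3Ov1gg3 e33', '3Dlxz5u22', '33Mqh56611']

This matches 1 to 2 of a character in [1-3] (lazy), then a word character, then one or more of any character except [ucia] (lazy); then optionally any character; then optionally any character, then any character, then exactly 2 of a character in [0-3].
A non-greedy quantifier consumes as few characters as it can — just enough that the remainder of the pattern still matches from where it stops; whatever follows it matches normally.
Scanning left to right: at [0:11] → '3Ov1gg3 e33'; at [17:26] → '3Dlxz5u22'; at [27:37] → '33Mqh56611'.
No capturing groups, so `findall` returns the 3 full match strings.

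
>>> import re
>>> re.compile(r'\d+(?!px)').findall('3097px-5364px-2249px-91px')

['309', '536', '224', '9']

A negative assertion filters positions out without eating any characters.
Matches: at [0:3] → '309'; at [7:10] → '536'; at [14:17] → '224'; at [21:22] → '9'.
With no groups in the pattern, `findall` gives back each whole match — 4 here.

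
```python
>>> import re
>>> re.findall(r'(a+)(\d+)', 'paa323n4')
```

This matches one or more of a literal 'a' (captured); then one or more of a digit (captured).
Walking the string: at [1:6] match 'aa323', groups = ('aa', '323').
Multiple groups make `findall` return tuples — one 2-tuple for the one match.

[('aa', '323')]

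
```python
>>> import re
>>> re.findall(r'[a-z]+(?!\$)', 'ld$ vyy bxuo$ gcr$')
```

Because the assertion is negative and zero-width, positions next to the forbidden text are skipped.
Walking the string: at [0:1] → 'l'; at [4:7] → 'vyy'; at [8:11] → 'bxu'; at [14:16] → 'gc'.
With no groups in the pattern, `findall` gives back each whole match — 4 here.

['l', 'vyy', 'bxu', 'gc']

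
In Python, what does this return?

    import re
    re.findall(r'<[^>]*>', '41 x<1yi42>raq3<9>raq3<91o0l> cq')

With no groups in the pattern, `findall` gives back each whole match — 3 here.

['<1yi42>', '<9>', '<91o0l>']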